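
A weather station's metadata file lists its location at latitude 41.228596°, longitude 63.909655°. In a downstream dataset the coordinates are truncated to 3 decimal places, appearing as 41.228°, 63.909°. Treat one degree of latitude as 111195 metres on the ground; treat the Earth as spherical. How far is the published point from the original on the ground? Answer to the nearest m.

86 m

The latitude changed by +0.000596° and the longitude by +0.000655°.
North–south shift: 0.000596 × 111195 = 66.2722 m.
E–W at 41.228°: 0.000655° × 111195 × cos 41.228° = 0.000655 × 111195 × 0.7521 ≈ 54.777 m.
Distance: √(66.2722² + 54.777²) ≈ 85.9798 m.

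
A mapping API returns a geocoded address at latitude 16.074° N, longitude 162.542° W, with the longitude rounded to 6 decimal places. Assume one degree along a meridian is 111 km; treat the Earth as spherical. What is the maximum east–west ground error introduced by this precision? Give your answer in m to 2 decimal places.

Rounding to 6 decimal places leaves the longitude within ±5e-07° of the true value.
One degree of longitude at 16.074° is 111000 × cos 16.074° ≈ 111000 × 0.9609 = 106660 m.
Maximum E–W displacement: 5e-07 × 106660 = 0.0533302 m.

0.05 m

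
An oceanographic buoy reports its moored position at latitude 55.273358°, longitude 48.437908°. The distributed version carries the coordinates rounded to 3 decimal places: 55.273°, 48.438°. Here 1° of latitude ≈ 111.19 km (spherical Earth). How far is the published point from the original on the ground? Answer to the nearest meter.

Δlat = 55.273358 − 55.273 = +0.000358°; Δlon = 48.437908 − 48.438 = -0.000092°.
North–south shift: 0.000358 × 111190 = 39.806 m.
E–W at 55.273°: -0.000092° × 111190 × cos 55.273° = -0.000092 × 111190 × 0.5697 ≈ -5.8274 m.
Hypotenuse of the two orthogonal shifts: √(39.806² + 5.8274²) = 40.2303 m.

40 meters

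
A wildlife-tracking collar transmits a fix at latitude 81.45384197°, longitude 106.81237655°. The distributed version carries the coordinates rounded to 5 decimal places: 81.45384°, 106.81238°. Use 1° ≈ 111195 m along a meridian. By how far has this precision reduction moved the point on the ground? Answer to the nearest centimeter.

23 centimeters

Δlat = 81.45384197 − 81.45384 = +0.00000197°; Δlon = 106.81237655 − 106.81238 = -0.00000345°.
N–S: 0.00000197° × 111195 m/° = 0.219054 m.
E–W at 81.4538°: -0.00000345° × 111195 × cos 81.4538° = -0.00000345 × 111195 × 0.1486 ≈ -0.0570087 m.
Combined displacement = (0.219054² + 0.0570087²)^½ ≈ 0.226351 m.
That is 0.226351 m = 22.635 cm.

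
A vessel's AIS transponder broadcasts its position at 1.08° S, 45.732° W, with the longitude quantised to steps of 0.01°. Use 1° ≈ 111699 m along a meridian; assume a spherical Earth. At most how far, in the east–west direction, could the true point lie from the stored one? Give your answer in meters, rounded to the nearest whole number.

With a 0.01° grid the true value lies within half a step, ±0.01°/2 = ±0.005°, of the stored one.
At latitude 1.08° a degree of longitude spans 111699 m × cos 1.08° = 111699 × 0.9998 ≈ 111679 m.
East–west error: 0.005° × 111679 m/° ≈ 558.396 m.

558 meters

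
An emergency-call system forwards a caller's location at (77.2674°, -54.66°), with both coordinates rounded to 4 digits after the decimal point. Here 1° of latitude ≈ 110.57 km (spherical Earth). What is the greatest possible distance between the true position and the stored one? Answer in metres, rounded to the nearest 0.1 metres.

5.7 metres

Rounding to 4 decimal places leaves each coordinate within ±5e-05° of the true value.
Latitude error → 5e-05 × 110570 = 5.5285 m along the meridian.
E–W at 77.2674°: 5e-05° × 110570 × cos 77.2674° = 5e-05 × 110570 × 0.2204 ≈ 1.21849 m.
Worst case both components are at the extreme and orthogonal: √(5.5285² + 1.21849²) ≈ 5.66119 m.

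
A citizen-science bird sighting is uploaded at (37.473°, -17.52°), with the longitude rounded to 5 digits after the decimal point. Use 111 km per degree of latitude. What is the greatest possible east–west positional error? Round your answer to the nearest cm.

Rounding to 5 decimal places leaves the longitude within ±5e-06° of the true value.
One degree of longitude at 37.473° is 111000 × cos 37.473° ≈ 111000 × 0.7936 = 88094.1 m.
Maximum E–W displacement: 5e-06 × 88094.1 = 0.44047 m.
That is 0.44047 m = 44.047 cm.

44 cm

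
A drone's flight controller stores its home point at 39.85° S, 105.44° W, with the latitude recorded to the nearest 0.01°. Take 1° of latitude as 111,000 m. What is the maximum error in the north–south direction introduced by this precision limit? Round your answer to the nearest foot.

Rounding to 2 decimal places leaves the latitude within ±0.005° of the true value.
North–south distance: 0.005° × 111000 m/° = 555 m.
In feet: 555 m ÷ 0.3048 ≈ 1820.9 ft.

1821 feet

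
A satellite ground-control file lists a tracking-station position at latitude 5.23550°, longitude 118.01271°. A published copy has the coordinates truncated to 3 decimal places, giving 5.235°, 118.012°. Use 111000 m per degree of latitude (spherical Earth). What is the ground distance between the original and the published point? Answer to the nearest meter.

96 meters

Δlat = 5.23550 − 5.235 = +0.00050°; Δlon = 118.01271 − 118.012 = +0.00071°.
N–S: 0.00050° × 111000 m/° = 55.5 m.
E–W at 5.235°: 0.00071° × 111000 × cos 5.235° = 0.00071 × 111000 × 0.9958 ≈ 78.4813 m.
Combined displacement = (55.5² + 78.4813²)^½ ≈ 96.1226 m.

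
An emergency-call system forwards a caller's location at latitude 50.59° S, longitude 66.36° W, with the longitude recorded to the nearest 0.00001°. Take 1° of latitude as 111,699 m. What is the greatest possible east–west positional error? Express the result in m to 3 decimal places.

Rounding to 5 decimal places leaves the longitude within ±5e-06° of the true value.
At latitude 50.59° a degree of longitude spans 111699 m × cos 50.59° = 111699 × 0.6349 ≈ 70913.8 m.
East–west error: 5e-06° × 70913.8 m/° ≈ 0.354569 m.

0.355 m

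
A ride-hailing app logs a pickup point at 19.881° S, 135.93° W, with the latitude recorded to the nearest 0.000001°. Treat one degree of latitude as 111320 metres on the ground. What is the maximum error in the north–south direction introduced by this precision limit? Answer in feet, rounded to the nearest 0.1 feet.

Rounding to 6 decimal places leaves the latitude within ±5e-07° of the true value.
So the N–S error is at most 5e-07 × 111320 = 0.05566 m.
In feet: 0.05566 m ÷ 0.3048 ≈ 0.18261 ft.

0.2 feet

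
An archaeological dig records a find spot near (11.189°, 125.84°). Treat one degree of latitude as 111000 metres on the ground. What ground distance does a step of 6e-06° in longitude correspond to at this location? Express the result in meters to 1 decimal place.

One degree of longitude here spans 111000 × cos 11.189° = 111000 × 0.9810 ≈ 108890 m; 6e-06° of that is 0.653341 m.

0.7 meters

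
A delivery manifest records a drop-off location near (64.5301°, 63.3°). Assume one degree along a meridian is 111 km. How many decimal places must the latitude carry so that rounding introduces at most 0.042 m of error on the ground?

One degree of latitude covers 111000 m.
Rounding to N decimal places gives at most 0.5 × 10⁻ᴺ degrees of error, i.e. 0.5 × 10⁻ᴺ × 111000 m.
Need 0.5 × 111000 × 10⁻ᴺ ≤ 0.042 → 10⁻ᴺ ≤ 7.568e-07, so N ≥ 6.12.
N = 6 would give 0.0555 m (too coarse); N = 7 gives 0.00555 m ≤ 0.042 m.

7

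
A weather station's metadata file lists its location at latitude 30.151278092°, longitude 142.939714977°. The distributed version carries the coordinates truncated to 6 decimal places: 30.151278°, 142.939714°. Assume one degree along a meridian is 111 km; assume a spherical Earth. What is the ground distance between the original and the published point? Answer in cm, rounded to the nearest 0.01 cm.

9.43 cm

Δlat = 30.151278092 − 30.151278 = +0.000000092°; Δlon = 142.939714977 − 142.939714 = +0.000000977°.
North–south shift: 0.000000092 × 111000 = 0.010212 m.
East–west at this latitude: 0.000000977° × 111000 × cos 30.1513° ≈ 0.000000977 × 95981.9 = 0.0937744 m.
Hypotenuse of the two orthogonal shifts: √(0.010212² + 0.0937744²) = 0.0943288 m.
That is 0.0943288 m = 9.4329 cm.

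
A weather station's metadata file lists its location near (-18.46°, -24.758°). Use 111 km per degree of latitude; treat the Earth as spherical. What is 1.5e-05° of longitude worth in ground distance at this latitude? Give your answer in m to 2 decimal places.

1.58 m

At 18.46° a degree of longitude is 111000 × cos 18.46° ≈ 105288 m, so 1.5e-05° corresponds to 1.57933 m.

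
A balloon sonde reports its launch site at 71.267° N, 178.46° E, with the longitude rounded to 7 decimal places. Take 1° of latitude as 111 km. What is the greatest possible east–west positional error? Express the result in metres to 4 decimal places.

Rounding to 7 decimal places leaves the longitude within ±5e-08° of the true value.
Parallels shrink by cos φ, so at 71.267° a degree of longitude is 111000 × 0.3212 ≈ 35648.6 m.
Maximum E–W displacement: 5e-08 × 35648.6 = 0.00178243 m.

0.0018 metres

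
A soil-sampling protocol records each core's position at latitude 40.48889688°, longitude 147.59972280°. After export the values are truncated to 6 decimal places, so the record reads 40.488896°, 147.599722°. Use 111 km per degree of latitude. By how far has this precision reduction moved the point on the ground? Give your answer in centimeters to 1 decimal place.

Δlat = 40.48889688 − 40.488896 = +0.00000088°; Δlon = 147.59972280 − 147.599722 = +0.00000080°.
N–S: 0.00000088° × 111000 m/° = 0.09768 m.
East–west at this latitude: 0.00000080° × 111000 × cos 40.4889° ≈ 0.00000080 × 84419 = 0.0675352 m.
Distance: √(0.09768² + 0.0675352²) ≈ 0.118753 m.
That is 0.118753 m = 11.875 cm.

11.9 centimeters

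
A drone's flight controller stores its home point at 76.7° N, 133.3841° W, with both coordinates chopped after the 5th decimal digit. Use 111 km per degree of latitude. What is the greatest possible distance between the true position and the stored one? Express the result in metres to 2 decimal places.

1.14 metres

Truncating at 5 decimal places can drop up to a full unit in the last place, so each coordinate may be off by as much as 1e-05°.
North–south component: 1e-05° × 111000 = 1.11 m.
E–W at 76.7°: 1e-05° × 111000 × cos 76.7° = 1e-05 × 111000 × 0.2300 ≈ 0.255355 m.
Worst case both components are at the extreme and orthogonal: √(1.11² + 0.255355²) ≈ 1.13899 m.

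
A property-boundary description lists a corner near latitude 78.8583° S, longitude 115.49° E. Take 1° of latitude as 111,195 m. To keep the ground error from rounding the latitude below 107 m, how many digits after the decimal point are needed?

One degree of latitude covers 111195 m.
With N decimal places the half-ulp bound is 0.5·10⁻ᴺ°, or 0.5·10⁻ᴺ × 111195 m on the ground.
Setting 55597.5 × 10⁻ᴺ ≤ 107 gives 10ᴺ ≥ 519.6, i.e. N ≥ 2.72.
At 2 places the error can reach 556 m, but 3 places keeps it to 55.6 m.

3 decimal places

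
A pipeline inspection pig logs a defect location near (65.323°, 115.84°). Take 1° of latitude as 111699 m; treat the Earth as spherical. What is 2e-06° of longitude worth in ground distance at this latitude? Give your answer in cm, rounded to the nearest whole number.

9 cm

At 65.323° a degree of longitude is 111699 × cos 65.323° ≈ 46634.6 m, so 2e-06° corresponds to 0.0932692 m.
That is 0.0932692 m = 9.3269 cm.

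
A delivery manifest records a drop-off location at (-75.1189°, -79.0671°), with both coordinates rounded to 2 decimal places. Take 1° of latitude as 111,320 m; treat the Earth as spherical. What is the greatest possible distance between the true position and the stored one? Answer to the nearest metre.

Rounding to 2 decimal places leaves each coordinate within ±0.005° of the true value.
Latitude error → 0.005 × 111320 = 556.6 m along the meridian.
E–W at 75.1189°: 0.005° × 111320 × cos 75.1189° = 0.005 × 111320 × 0.2568 ≈ 142.943 m.
Combining orthogonally: (556.6² + 142.943²)^½ ≈ 574.662 m.

575 metres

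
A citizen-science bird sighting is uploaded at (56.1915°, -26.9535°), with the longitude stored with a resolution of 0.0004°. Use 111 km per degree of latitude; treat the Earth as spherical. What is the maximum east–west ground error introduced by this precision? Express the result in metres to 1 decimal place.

12.4 metres

With a 0.0004° grid the true value lies within half a step, ±0.0004°/2 = ±0.0002°, of the stored one.
One degree of longitude at 56.1915° is 111000 × cos 56.1915° ≈ 111000 × 0.5564 = 61762.5 m.
Maximum E–W displacement: 0.0002 × 61762.5 = 12.3525 m.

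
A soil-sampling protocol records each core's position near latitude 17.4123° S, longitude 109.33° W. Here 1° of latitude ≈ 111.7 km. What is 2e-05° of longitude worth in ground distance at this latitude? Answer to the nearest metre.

At 17.4123° a degree of longitude is 111700 × cos 17.4123° ≈ 106581 m, so 2e-05° corresponds to 2.13163 m.

2 metres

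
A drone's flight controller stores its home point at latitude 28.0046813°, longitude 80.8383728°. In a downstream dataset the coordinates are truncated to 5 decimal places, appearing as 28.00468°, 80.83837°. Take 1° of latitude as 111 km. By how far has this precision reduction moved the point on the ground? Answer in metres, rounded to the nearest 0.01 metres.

0.31 metres

Δlat = 28.0046813 − 28.00468 = +0.0000013°; Δlon = 80.8383728 − 80.83837 = +0.0000028°.
N–S: 0.0000013° × 111000 m/° = 0.1443 m.
East–west at this latitude: 0.0000028° × 111000 × cos 28.0047° ≈ 0.0000028 × 98002.9 = 0.274408 m.
Combined displacement = (0.1443² + 0.274408²)^½ ≈ 0.310036 m.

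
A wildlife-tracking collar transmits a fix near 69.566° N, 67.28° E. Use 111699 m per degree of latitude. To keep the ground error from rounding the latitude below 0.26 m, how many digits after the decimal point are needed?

One degree of latitude covers 111699 m.
With N decimal places the half-ulp bound is 0.5·10⁻ᴺ°, or 0.5·10⁻ᴺ × 111699 m on the ground.
Need 0.5 × 111699 × 10⁻ᴺ ≤ 0.26 → 10⁻ᴺ ≤ 4.655e-06, so N ≥ 5.33.
N = 5 would give 0.558 m (too coarse); N = 6 gives 0.0558 m ≤ 0.26 m.

6 decimal places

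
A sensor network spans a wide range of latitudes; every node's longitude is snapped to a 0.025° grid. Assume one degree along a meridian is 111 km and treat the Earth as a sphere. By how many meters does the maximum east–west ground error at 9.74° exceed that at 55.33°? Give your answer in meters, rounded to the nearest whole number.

With a 0.025° grid the true value lies within half a step, ±0.025°/2 = ±0.0125°, of the stored one.
Error at 9.74° = 0.0125° × 111000 × cos 9.74° ≈ 1387.5 × 0.9856 = 1367.5 m.
Error at 55.33° = 0.0125° × 111000 × cos 55.33° ≈ 1387.5 × 0.5688 = 789.28 m.
Difference: 1367.5 − 789.28 = 578.22 m.

578 meters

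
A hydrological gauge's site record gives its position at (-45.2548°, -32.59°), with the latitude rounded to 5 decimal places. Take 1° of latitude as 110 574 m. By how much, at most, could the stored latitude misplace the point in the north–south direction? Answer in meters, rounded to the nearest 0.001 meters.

Rounding to 5 decimal places leaves the latitude within ±5e-06° of the true value.
North–south distance: 5e-06° × 110574 m/° = 0.55287 m.

0.553 meters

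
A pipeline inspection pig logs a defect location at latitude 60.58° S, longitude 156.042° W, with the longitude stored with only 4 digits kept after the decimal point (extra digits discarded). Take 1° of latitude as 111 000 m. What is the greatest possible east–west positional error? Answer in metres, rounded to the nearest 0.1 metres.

Truncating at 4 decimal places can drop up to a full unit in the last place, so the longitude may be off by as much as 0.0001°.
One degree of longitude at 60.58° is 111000 × cos 60.58° ≈ 111000 × 0.4912 = 54524.1 m.
East–west error: 0.0001° × 54524.1 m/° ≈ 5.45241 m.

5.5 metres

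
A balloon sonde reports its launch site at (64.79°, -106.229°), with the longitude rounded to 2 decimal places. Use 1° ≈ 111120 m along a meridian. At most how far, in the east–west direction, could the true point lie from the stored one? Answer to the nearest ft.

776 ft

Rounding to 2 decimal places leaves the longitude within ±0.005° of the true value.
One degree of longitude at 64.79° is 111120 × cos 64.79° ≈ 111120 × 0.4259 = 47330.1 m.
East–west error: 0.005° × 47330.1 m/° ≈ 236.651 m.
In feet: 236.651 m ÷ 0.3048 ≈ 776.41 ft.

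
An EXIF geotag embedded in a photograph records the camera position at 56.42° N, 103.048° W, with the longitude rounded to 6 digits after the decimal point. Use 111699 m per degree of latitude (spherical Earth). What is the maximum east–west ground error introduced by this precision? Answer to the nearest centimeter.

3 centimeters

Rounding to 6 decimal places leaves the longitude within ±5e-07° of the true value.
One degree of longitude at 56.42° is 111699 × cos 56.42° ≈ 111699 × 0.5531 = 61780.8 m.
East–west error: 5e-07° × 61780.8 m/° ≈ 0.0308904 m.
That is 0.0308904 m = 3.089 cm.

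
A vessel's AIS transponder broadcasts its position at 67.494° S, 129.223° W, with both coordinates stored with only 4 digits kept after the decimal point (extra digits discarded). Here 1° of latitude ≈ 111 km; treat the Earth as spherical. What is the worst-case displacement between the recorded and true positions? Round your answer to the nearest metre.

Truncating at 4 decimal places can drop up to a full unit in the last place, so each coordinate may be off by as much as 0.0001°.
North–south component: 0.0001° × 111000 = 11.1 m.
E–W at 67.494°: 0.0001° × 111000 × cos 67.494° = 0.0001 × 111000 × 0.3828 ≈ 4.24886 m.
Combining orthogonally: (11.1² + 4.24886²)^½ ≈ 11.8854 m.

12 metres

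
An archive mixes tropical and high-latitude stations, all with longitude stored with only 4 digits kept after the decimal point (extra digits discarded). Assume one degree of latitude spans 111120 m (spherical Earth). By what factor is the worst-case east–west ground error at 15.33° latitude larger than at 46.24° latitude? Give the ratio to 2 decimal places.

Truncating at 4 decimal places can drop up to a full unit in the last place, so the longitude may be off by as much as 0.0001°.
Error at 15.33° = 0.0001° × 111120 × cos 15.33° ≈ 11.112 × 0.9644 = 10.717 m.
At 46.24°: 0.0001° × 111120 × cos 46.24° = 0.0001 × 111120 × 0.6916 ≈ 7.6855 m.
Ratio: 10.717 / 7.6855 = cos 15.33° / cos 46.24° ≈ 1.3944.

1.39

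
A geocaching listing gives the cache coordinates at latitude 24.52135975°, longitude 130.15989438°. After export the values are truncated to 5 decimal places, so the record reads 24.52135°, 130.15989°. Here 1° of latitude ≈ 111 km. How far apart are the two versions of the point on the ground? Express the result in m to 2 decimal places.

1.17 m

The latitude changed by +0.00000975° and the longitude by +0.00000438°.
N–S: 0.00000975° × 111000 m/° = 1.08225 m.
E–W at 24.5214°: 0.00000438° × 111000 × cos 24.5214° = 0.00000438 × 111000 × 0.9098 ≈ 0.44233 m.
Distance: √(1.08225² + 0.44233²) ≈ 1.16915 m.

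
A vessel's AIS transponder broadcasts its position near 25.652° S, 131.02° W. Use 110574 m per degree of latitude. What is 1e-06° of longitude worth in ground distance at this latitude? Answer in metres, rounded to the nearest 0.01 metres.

0.10 metres

1e-06° of longitude at 25.652° is 1e-06 × 110574 × cos 25.652° ≈ 1e-06 × 99675.8 = 0.0996758 m.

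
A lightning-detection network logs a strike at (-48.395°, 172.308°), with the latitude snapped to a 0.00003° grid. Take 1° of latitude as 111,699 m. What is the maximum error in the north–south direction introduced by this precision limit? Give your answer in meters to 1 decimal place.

With a 0.00003° grid the true value lies within half a step, ±0.00003°/2 = ±1.5e-05°, of the stored one.
North–south distance: 1.5e-05° × 111699 m/° = 1.67549 m.

1.7 meters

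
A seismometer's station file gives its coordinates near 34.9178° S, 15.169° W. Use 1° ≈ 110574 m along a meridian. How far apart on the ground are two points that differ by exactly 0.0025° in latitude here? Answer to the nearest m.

Along a meridian 0.0025° is 0.0025 × 110574 = 276.435 m.

276 m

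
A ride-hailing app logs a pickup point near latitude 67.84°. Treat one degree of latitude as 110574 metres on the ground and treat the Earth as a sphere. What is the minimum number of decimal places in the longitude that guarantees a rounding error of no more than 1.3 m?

5 decimal places

At 67.84° one degree of longitude covers 110574 × cos 67.84° ≈ 110574 × 0.3772 ≈ 41707.9 m.
With N decimal places the half-ulp bound is 0.5·10⁻ᴺ°, or 0.5·10⁻ᴺ × 41707.9 m on the ground.
Need 0.5 × 41707.9 × 10⁻ᴺ ≤ 1.3 → 10⁻ᴺ ≤ 6.234e-05, so N ≥ 4.21.
So 5 decimal places suffice (0.209 m); 4 would allow up to 2.09 m.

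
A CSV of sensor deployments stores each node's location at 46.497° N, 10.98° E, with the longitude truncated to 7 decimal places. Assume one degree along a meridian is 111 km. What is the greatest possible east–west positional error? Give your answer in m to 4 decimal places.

Truncating at 7 decimal places can drop up to a full unit in the last place, so the longitude may be off by as much as 1e-07°.
One degree of longitude at 46.497° is 111000 × cos 46.497° ≈ 111000 × 0.6884 = 76411.6 m.
Maximum E–W displacement: 1e-07 × 76411.6 = 0.00764116 m.

0.0076 m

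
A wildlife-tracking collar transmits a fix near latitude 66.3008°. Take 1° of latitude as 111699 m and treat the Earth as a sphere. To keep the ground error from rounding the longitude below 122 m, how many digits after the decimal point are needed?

At 66.3008° one degree of longitude covers 111699 × cos 66.3008° ≈ 111699 × 0.4019 ≈ 44895.7 m.
Rounding to N decimal places gives at most 0.5 × 10⁻ᴺ degrees of error, i.e. 0.5 × 10⁻ᴺ × 44895.7 m.
Need 0.5 × 44895.7 × 10⁻ᴺ ≤ 122 → 10⁻ᴺ ≤ 5.435e-03, so N ≥ 2.26.
So 3 decimal places suffice (22.4 m); 2 would allow up to 224 m.

3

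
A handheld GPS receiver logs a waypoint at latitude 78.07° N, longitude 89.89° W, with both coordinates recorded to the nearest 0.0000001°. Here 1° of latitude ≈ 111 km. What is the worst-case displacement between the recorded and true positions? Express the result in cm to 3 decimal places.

Rounding to 7 decimal places leaves each coordinate within ±5e-08° of the true value.
N–S: 5e-08° × 111000 m/° = 0.00555 m.
East–west component at 78.07°: 5e-08° × 111000 × cos 78.07° ≈ 5e-08 × 22945.5 ≈ 0.00114728 m.
Combining orthogonally: (0.00555² + 0.00114728²)^½ ≈ 0.00566734 m.
That is 0.00566734 m = 0.56673 cm.

0.567 cm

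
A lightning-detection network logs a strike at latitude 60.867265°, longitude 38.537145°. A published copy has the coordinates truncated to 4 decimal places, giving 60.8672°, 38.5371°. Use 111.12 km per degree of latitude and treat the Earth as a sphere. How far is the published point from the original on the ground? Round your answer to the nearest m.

The latitude changed by +0.000065° and the longitude by +0.000045°.
N–S: 0.000065° × 111120 m/° = 7.2228 m.
E–W at 60.8672°: 0.000045° × 111120 × cos 60.8672° = 0.000045 × 111120 × 0.4868 ≈ 2.43437 m.
Combined displacement = (7.2228² + 2.43437²)^½ ≈ 7.62201 m.

8 m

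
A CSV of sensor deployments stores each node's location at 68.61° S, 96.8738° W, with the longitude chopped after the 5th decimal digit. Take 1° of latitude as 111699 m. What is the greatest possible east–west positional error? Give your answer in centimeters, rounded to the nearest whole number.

41 centimeters

Truncating at 5 decimal places can drop up to a full unit in the last place, so the longitude may be off by as much as 1e-05°.
At latitude 68.61° a degree of longitude spans 111699 m × cos 68.61° = 111699 × 0.3647 ≈ 40738.2 m.
East–west error: 1e-05° × 40738.2 m/° ≈ 0.407382 m.
That is 0.407382 m = 40.738 cm.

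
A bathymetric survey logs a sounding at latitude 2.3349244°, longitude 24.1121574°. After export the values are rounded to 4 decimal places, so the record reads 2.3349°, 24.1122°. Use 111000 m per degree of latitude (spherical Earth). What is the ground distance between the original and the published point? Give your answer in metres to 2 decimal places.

Δlat = 2.3349244 − 2.3349 = +0.0000244°; Δlon = 24.1121574 − 24.1122 = -0.0000426°.
North–south shift: 0.0000244 × 111000 = 2.7084 m.
East–west at this latitude: -0.0000426° × 111000 × cos 2.3349° ≈ -0.0000426 × 110908 = -4.72467 m.
Combined displacement = (2.7084² + 4.72467²)^½ ≈ 5.44591 m.

5.45 metres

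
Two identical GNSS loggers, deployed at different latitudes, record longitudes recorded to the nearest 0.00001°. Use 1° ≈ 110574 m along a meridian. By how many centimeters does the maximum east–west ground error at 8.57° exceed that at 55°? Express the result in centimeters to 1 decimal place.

23.0 centimeters

Rounding to 5 decimal places leaves the longitude within ±5e-06° of the true value.
Error at 8.57° = 5e-06° × 110574 × cos 8.57° ≈ 0.55287 × 0.9888 = 0.5467 m.
At 55°: 5e-06° × 110574 × cos 55° = 5e-06 × 110574 × 0.5736 ≈ 0.31711 m.
So the lower-latitude error exceeds the higher by 0.5467 − 0.31711 = 0.22958 m.
That is 0.229584 m = 22.958 cm.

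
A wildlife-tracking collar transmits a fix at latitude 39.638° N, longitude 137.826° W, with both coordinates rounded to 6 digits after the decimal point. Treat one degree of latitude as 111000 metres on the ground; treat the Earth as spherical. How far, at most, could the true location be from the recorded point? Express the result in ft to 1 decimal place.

Rounding to 6 decimal places leaves each coordinate within ±5e-07° of the true value.
N–S: 5e-07° × 111000 m/° = 0.0555 m.
Longitude error → 5e-07 × 111000 × cos 39.638° = 5e-07 × 111000 × 0.7701 ≈ 0.04274 m.
Combining orthogonally: (0.0555² + 0.04274²)^½ ≈ 0.0700497 m.
Converting: 0.0700497 m × 3.2808 ft/m ≈ 0.22982 ft.

0.2 ft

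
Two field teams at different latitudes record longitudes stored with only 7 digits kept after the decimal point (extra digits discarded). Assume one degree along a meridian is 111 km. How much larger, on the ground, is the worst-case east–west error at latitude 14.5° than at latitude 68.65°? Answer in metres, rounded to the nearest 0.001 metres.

0.007 metres

Truncating at 7 decimal places can drop up to a full unit in the last place, so the longitude may be off by as much as 1e-07°.
Error at 14.5° = 1e-07° × 111000 × cos 14.5° ≈ 0.0111 × 0.9681 = 0.010746 m.
Error at 68.65° = 1e-07° × 111000 × cos 68.65° ≈ 0.0111 × 0.3641 = 0.0040411 m.
Difference: 0.010746 − 0.0040411 = 0.0067053 m.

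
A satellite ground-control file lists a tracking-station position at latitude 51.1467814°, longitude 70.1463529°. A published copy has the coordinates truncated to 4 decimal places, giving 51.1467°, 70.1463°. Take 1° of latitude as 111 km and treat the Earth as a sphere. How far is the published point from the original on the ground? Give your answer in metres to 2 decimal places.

9.76 metres

Δlat = 51.1467814 − 51.1467 = +0.0000814°; Δlon = 70.1463529 − 70.1463 = +0.0000529°.
N–S: 0.0000814° × 111000 m/° = 9.0354 m.
East–west at this latitude: 0.0000529° × 111000 × cos 51.1467° ≈ 0.0000529 × 69633.5 = 3.68361 m.
Hypotenuse of the two orthogonal shifts: √(9.0354² + 3.68361²) = 9.75743 m.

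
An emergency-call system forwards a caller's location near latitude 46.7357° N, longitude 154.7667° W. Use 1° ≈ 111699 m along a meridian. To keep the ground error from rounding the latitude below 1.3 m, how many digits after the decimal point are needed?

One degree of latitude covers 111699 m.
N decimal places → at most half a unit in the last place, 0.5 × 10⁻ᴺ° = 111699/2 × 10⁻ᴺ m.
Need 0.5 × 111699 × 10⁻ᴺ ≤ 1.3 → 10⁻ᴺ ≤ 2.328e-05, so N ≥ 4.63.
N = 4 would give 5.58 m (too coarse); N = 5 gives 0.558 m ≤ 1.3 m.

5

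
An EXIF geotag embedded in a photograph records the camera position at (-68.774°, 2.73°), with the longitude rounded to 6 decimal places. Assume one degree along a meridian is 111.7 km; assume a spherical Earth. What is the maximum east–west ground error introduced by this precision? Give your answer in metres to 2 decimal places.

0.02 metres

Rounding to 6 decimal places leaves the longitude within ±5e-07° of the true value.
Parallels shrink by cos φ, so at 68.774° a degree of longitude is 111700 × 0.3620 ≈ 40440.7 m.
So at most 5e-07° × 40440.7 ≈ 0.0202204 m east–west.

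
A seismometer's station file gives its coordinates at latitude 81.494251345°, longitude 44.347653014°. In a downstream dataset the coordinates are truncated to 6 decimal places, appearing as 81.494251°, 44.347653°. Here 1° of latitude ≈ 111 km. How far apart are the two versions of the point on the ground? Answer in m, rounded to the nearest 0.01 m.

0.04 m

The latitude changed by +0.000000345° and the longitude by +0.000000014°.
North–south shift: 0.000000345 × 111000 = 0.038295 m.
East–west at this latitude: 0.000000014° × 111000 × cos 81.4943° ≈ 0.000000014 × 16417.9 = 0.00022985 m.
Distance: √(0.038295² + 0.00022985²) ≈ 0.0382957 m.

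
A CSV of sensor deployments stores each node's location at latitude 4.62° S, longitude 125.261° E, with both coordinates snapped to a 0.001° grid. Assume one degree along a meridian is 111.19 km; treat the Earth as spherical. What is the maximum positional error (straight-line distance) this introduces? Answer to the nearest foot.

With a 0.001° grid the true value lies within half a step, ±0.001°/2 = ±0.0005°, of the stored one.
Latitude error → 0.0005 × 111190 = 55.595 m along the meridian.
Longitude error → 0.0005 × 111190 × cos 4.62° = 0.0005 × 111190 × 0.9968 ≈ 55.4144 m.
Combining orthogonally: (55.595² + 55.4144²)^½ ≈ 78.4956 m.
Converting: 78.4956 m × 3.2808 ft/m ≈ 257.53 ft.

258 feet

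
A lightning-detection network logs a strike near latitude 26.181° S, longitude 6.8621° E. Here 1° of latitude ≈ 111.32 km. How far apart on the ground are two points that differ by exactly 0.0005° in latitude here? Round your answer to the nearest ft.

Along a meridian 0.0005° is 0.0005 × 111320 = 55.66 m.
Converting: 55.66 m × 3.2808 ft/m ≈ 182.61 ft.

183 ft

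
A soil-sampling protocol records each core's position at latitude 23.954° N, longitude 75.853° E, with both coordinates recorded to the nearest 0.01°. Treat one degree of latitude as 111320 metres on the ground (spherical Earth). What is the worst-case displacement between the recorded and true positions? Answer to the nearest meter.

754 meters

Rounding to 2 decimal places leaves each coordinate within ±0.005° of the true value.
Latitude error → 0.005 × 111320 = 556.6 m along the meridian.
Longitude error → 0.005 × 111320 × cos 23.954° = 0.005 × 111320 × 0.9139 ≈ 508.661 m.
Worst case both components are at the extreme and orthogonal: √(556.6² + 508.661²) ≈ 754.016 m.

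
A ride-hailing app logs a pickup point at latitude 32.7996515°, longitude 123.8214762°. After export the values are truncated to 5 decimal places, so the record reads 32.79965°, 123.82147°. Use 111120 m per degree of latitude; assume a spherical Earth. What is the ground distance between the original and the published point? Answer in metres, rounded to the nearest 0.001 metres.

The latitude changed by +0.0000015° and the longitude by +0.0000062°.
N–S: 0.0000015° × 111120 m/° = 0.16668 m.
E–W at 32.7996°: 0.0000062° × 111120 × cos 32.7996° = 0.0000062 × 111120 × 0.8406 ≈ 0.579106 m.
Combined displacement = (0.16668² + 0.579106²)^½ ≈ 0.602616 m.

0.603 metres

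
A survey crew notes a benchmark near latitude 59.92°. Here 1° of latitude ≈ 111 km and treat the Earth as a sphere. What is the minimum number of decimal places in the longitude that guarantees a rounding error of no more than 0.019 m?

At 59.92° one degree of longitude covers 111000 × cos 59.92° ≈ 111000 × 0.5012 ≈ 55634.2 m.
N decimal places → at most half a unit in the last place, 0.5 × 10⁻ᴺ° = 55634.2/2 × 10⁻ᴺ m.
Need 0.5 × 55634.2 × 10⁻ᴺ ≤ 0.019 → 10⁻ᴺ ≤ 6.830e-07, so N ≥ 6.17.
N = 6 would give 0.0278 m (too coarse); N = 7 gives 0.00278 m ≤ 0.019 m.

7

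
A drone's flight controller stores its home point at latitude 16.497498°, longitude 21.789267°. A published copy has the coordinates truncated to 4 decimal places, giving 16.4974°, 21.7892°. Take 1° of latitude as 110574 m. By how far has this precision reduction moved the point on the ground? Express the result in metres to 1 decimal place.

The latitude changed by +0.000098° and the longitude by +0.000067°.
North–south shift: 0.000098 × 110574 = 10.8363 m.
E–W at 16.4974°: 0.000067° × 110574 × cos 16.4974° = 0.000067 × 110574 × 0.9588 ≈ 7.10347 m.
Hypotenuse of the two orthogonal shifts: √(10.8363² + 7.10347²) = 12.957 m.

13.0 metres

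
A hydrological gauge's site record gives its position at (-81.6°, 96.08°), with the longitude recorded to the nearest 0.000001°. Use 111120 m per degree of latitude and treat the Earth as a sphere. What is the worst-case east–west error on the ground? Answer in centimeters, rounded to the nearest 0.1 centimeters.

Rounding to 6 decimal places leaves the longitude within ±5e-07° of the true value.
At latitude 81.6° a degree of longitude spans 111120 m × cos 81.6° = 111120 × 0.1461 ≈ 16232.7 m.
Maximum E–W displacement: 5e-07 × 16232.7 = 0.00811637 m.
That is 0.00811637 m = 0.81164 cm.

0.8 centimeters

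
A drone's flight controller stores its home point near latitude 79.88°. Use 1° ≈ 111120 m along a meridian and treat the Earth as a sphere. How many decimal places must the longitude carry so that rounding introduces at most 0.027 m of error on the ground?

At 79.88° one degree of longitude covers 111120 × cos 79.88° ≈ 111120 × 0.1757 ≈ 19524.9 m.
Rounding to N decimal places gives at most 0.5 × 10⁻ᴺ degrees of error, i.e. 0.5 × 10⁻ᴺ × 19524.9 m.
Setting 9762.47 × 10⁻ᴺ ≤ 0.027 gives 10ᴺ ≥ 3.616e+05, i.e. N ≥ 5.56.
So 6 decimal places suffice (0.00976 m); 5 would allow up to 0.0976 m.

6 decimal places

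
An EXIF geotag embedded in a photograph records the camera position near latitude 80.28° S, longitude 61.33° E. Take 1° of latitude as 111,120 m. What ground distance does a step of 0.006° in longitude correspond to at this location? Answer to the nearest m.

113 m

At 80.28° a degree of longitude is 111120 × cos 80.28° ≈ 18760.8 m, so 0.006° corresponds to 112.565 m.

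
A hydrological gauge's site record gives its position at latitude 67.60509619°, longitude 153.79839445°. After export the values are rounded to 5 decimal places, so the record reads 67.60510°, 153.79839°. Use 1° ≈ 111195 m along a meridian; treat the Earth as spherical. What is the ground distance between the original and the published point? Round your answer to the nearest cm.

46 cm

The latitude changed by -0.00000381° and the longitude by +0.00000445°.
North–south shift: -0.00000381 × 111195 = -0.423653 m.
E–W at 67.6051°: 0.00000445° × 111195 × cos 67.6051° = 0.00000445 × 111195 × 0.3810 ≈ 0.18852 m.
Hypotenuse of the two orthogonal shifts: √(0.423653² + 0.18852²) = 0.463704 m.
That is 0.463704 m = 46.37 cm.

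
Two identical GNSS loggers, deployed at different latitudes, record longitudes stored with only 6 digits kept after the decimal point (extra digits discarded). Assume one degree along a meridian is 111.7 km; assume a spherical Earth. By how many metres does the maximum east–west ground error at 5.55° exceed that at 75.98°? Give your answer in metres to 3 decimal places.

Truncating at 6 decimal places can drop up to a full unit in the last place, so the longitude may be off by as much as 1e-06°.
Error at 5.55° = 1e-06° × 111700 × cos 5.55° ≈ 0.1117 × 0.9953 = 0.11118 m.
Error at 75.98° = 1e-06° × 111700 × cos 75.98° ≈ 0.1117 × 0.2423 = 0.027061 m.
So the lower-latitude error exceeds the higher by 0.11118 − 0.027061 = 0.084116 m.

0.084 metres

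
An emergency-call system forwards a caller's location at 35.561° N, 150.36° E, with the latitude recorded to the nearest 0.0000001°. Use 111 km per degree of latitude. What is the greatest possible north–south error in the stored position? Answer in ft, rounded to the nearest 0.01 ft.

0.02 ft

Rounding to 7 decimal places leaves the latitude within ±5e-08° of the true value.
North–south distance: 5e-08° × 111000 m/° = 0.00555 m.
Converting: 0.00555 m × 3.2808 ft/m ≈ 0.018209 ft.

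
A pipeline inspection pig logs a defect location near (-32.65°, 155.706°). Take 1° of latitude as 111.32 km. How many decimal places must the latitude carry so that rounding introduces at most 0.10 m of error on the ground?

6 decimal places

One degree of latitude covers 111320 m.
With N decimal places the half-ulp bound is 0.5·10⁻ᴺ°, or 0.5·10⁻ᴺ × 111320 m on the ground.
Need 0.5 × 111320 × 10⁻ᴺ ≤ 0.10 → 10⁻ᴺ ≤ 1.797e-06, so N ≥ 5.75.
So 6 decimal places suffice (0.0557 m); 5 would allow up to 0.557 m.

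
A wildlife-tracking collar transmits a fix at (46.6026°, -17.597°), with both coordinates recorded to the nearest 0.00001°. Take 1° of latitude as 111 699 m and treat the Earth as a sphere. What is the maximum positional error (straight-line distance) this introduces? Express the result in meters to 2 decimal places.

Rounding to 5 decimal places leaves each coordinate within ±5e-06° of the true value.
North–south component: 5e-06° × 111699 = 0.558495 m.
East–west component at 46.6026°: 5e-06° × 111699 × cos 46.6026° ≈ 5e-06 × 76743.3 ≈ 0.383717 m.
Combining orthogonally: (0.558495² + 0.383717²)^½ ≈ 0.67761 m.

0.68 meters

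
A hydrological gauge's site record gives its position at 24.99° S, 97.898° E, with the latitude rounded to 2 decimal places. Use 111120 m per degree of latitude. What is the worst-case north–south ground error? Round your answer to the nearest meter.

Rounding to 2 decimal places leaves the latitude within ±0.005° of the true value.
North–south distance: 0.005° × 111120 m/° = 555.6 m.

556 meters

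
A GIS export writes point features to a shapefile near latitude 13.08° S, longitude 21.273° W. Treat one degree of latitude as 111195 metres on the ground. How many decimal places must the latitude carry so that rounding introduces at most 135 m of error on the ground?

3

One degree of latitude covers 111195 m.
With N decimal places the half-ulp bound is 0.5·10⁻ᴺ°, or 0.5·10⁻ᴺ × 111195 m on the ground.
Need 0.5 × 111195 × 10⁻ᴺ ≤ 135 → 10⁻ᴺ ≤ 2.428e-03, so N ≥ 2.61.
N = 2 would give 556 m (too coarse); N = 3 gives 55.6 m ≤ 135 m.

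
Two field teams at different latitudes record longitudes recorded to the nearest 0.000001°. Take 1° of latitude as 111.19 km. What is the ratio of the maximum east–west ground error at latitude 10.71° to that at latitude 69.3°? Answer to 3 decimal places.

Rounding to 6 decimal places leaves the longitude within ±5e-07° of the true value.
Error at 10.71° = 5e-07° × 111190 × cos 10.71° ≈ 0.055595 × 0.9826 = 0.054627 m.
Error at 69.3° = 5e-07° × 111190 × cos 69.3° ≈ 0.055595 × 0.3535 = 0.019651 m.
The ratio reduces to cos 10.71° / cos 69.3° = 0.9826/0.3535 ≈ 2.7798.

2.780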